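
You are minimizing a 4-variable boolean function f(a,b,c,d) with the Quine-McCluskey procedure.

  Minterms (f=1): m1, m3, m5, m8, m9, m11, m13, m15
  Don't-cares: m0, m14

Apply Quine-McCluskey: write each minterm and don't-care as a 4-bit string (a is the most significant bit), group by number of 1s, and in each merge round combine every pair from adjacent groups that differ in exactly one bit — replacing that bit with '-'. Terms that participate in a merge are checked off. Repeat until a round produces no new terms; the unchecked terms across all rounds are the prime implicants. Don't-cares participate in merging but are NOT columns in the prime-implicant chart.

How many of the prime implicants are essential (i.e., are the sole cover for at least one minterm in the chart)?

3

Round 0: 0000✓ 0001✓ 0011✓ 0101✓ 1000✓ 1001✓ 1011✓ 1101✓ 1110✓ 1111✓
Round 1: -000✓ -001✓ -011✓ -101✓ 0-01✓ 00-1✓ 000-✓ 1-01✓ 1-11✓ 10-1✓ 100-✓ 11-1✓ 111-
Round 2: --01 -0-1 -00- 1--1
PIs = {--01, -0-1, -00-, 1--1, 111-}
Coverage chart:
  m1: --01,-0-1,-00-
  m3: -0-1 ←essential
  m5: --01 ←essential
  m8: -00- ←essential
  m9: --01,-0-1,-00-,1--1
  m11: -0-1,1--1
  m13: --01,1--1
  m15: 1--1,111-
Essential: --01, -0-1, -00-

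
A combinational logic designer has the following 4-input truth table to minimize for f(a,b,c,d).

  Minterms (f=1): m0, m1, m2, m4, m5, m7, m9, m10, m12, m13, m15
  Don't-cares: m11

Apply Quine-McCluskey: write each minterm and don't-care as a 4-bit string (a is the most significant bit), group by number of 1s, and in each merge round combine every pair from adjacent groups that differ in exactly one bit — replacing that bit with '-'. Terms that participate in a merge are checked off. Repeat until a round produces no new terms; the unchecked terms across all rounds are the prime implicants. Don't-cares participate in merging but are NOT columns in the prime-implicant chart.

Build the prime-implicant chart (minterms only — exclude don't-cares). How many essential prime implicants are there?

2

size-2^0 implicants → 0000(✓)  0001(✓)  0010(✓)  0100(✓)  0101(✓)  0111(✓)  1001(✓)  1010(✓)  1011(✓)  1100(✓)  1101(✓)  1111(✓)
size-2^1 implicants → -001(✓)  -010  -100(✓)  -101(✓)  -111(✓)  0-00(✓)  0-01(✓)  00-0  000-(✓)  01-1(✓)  010-(✓)  1-01(✓)  1-11(✓)  10-1(✓)  101-  11-1(✓)  110-(✓)
size-2^2 implicants → --01  -1-1  -10-  0-0-  1--1
Unchecked terms (primes): --01, -010, -1-1, -10-, 0-0-, 00-0, 1--1, 101-
Minterm coverage:
  m0 ⊆ 0-0-,00-0
  m1 ⊆ --01,0-0-
  m2 ⊆ -010,00-0
  m4 ⊆ -10-,0-0-
  m5 ⊆ --01,-1-1,-10-,0-0-
  m7 ⊆ -1-1 [E]
  m9 ⊆ --01,1--1
  m10 ⊆ -010,101-
  m12 ⊆ -10- [E]
  m13 ⊆ --01,-1-1,-10-,1--1
  m15 ⊆ -1-1,1--1
E = {-1-1, -10-}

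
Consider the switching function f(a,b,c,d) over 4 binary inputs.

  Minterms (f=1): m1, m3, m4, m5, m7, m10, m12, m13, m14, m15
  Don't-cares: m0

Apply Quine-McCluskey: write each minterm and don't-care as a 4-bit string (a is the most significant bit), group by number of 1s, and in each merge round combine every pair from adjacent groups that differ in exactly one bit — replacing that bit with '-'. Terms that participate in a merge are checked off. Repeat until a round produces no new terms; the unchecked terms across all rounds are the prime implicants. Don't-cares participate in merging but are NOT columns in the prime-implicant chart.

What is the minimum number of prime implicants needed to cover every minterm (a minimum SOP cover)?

4

Round 0: 0000✓ 0001✓ 0011✓ 0100✓ 0101✓ 0111✓ 1010✓ 1100✓ 1101✓ 1110✓ 1111✓
Round 1: -100✓ -101✓ -111✓ 0-00✓ 0-01✓ 0-11✓ 00-1✓ 000-✓ 01-1✓ 010-✓ 1-10 11-0✓ 11-1✓ 110-✓ 111-✓
Round 2: -1-1 -10- 0--1 0-0- 11--
PIs = {-1-1, -10-, 0--1, 0-0-, 1-10, 11--}
Coverage chart:
  m1: 0--1,0-0-
  m3: 0--1 ←essential
  m4: -10-,0-0-
  m5: -1-1,-10-,0--1,0-0-
  m7: -1-1,0--1
  m10: 1-10 ←essential
  m12: -10-,11--
  m13: -1-1,-10-,11--
  m14: 1-10,11--
  m15: -1-1,11--
Essential: 0--1, 1-10
Petrick residual → -1-1, -10-
Min cover (4 terms): bd + bc' + a'd + acd'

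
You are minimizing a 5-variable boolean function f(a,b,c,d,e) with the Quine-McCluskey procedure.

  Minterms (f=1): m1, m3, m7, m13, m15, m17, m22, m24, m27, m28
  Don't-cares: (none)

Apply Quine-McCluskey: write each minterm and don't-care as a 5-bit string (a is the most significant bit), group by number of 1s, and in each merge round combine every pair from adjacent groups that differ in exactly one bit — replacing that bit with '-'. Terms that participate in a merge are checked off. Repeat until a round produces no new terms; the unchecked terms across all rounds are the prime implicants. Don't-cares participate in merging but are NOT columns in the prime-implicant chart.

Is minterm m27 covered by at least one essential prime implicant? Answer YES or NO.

YES

size-2^0 implicants → 00001(✓)  00011(✓)  00111(✓)  01101(✓)  01111(✓)  10001(✓)  10110  11000(✓)  11011  11100(✓)
size-2^1 implicants → -0001  0-111  00-11  000-1  011-1  11-00
Unchecked terms (primes): -0001, 0-111, 00-11, 000-1, 011-1, 10110, 11-00, 11011
Minterm coverage:
  m1 ⊆ -0001,000-1
  m3 ⊆ 00-11,000-1
  m7 ⊆ 0-111,00-11
  m13 ⊆ 011-1 [E]
  m15 ⊆ 0-111,011-1
  m17 ⊆ -0001 [E]
  m22 ⊆ 10110 [E]
  m24 ⊆ 11-00 [E]
  m27 ⊆ 11011 [E]
  m28 ⊆ 11-00 [E]
E = {-0001, 011-1, 10110, 11-00, 11011}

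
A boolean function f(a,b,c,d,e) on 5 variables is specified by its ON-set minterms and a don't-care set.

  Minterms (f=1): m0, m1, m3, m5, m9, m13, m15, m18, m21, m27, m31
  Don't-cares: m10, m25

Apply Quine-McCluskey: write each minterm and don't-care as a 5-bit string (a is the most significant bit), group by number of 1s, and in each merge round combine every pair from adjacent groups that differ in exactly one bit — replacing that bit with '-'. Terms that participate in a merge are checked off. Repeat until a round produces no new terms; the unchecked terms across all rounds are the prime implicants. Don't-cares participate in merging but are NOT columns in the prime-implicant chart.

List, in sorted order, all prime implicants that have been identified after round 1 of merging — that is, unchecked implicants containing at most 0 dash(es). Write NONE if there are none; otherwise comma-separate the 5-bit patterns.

01010, 10010

Round 0: 00000✓ 00001✓ 00011✓ 00101✓ 01001✓ 01010 01101✓ 01111✓ 10010 10101✓ 11001✓ 11011✓ 11111✓
Round 1: -0101 -1001 -1111 0-001✓ 0-101✓ 00-01✓ 000-1 0000- 01-01✓ 011-1 11-11 110-1
Round 2: 0--01
PIs = {-0101, -1001, -1111, 0--01, 000-1, 0000-, 01010, 011-1, 10010, 11-11, 110-1}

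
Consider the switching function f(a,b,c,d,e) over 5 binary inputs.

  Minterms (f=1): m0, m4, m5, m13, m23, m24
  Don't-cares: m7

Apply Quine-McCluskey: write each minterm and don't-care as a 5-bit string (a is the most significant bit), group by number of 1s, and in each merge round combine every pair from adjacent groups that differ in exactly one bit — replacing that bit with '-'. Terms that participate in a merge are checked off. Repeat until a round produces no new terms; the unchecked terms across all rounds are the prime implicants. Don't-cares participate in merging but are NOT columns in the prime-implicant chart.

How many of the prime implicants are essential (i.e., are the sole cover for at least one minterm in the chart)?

Round 0: 00000✓ 00100✓ 00101✓ 00111✓ 01101✓ 10111✓ 11000
Round 1: -0111 0-101 00-00 001-1 0010-
PIs = {-0111, 0-101, 00-00, 001-1, 0010-, 11000}
Coverage chart:
  m0: 00-00 ←essential
  m4: 00-00,0010-
  m5: 0-101,001-1,0010-
  m13: 0-101 ←essential
  m23: -0111 ←essential
  m24: 11000 ←essential
Essential: -0111, 0-101, 00-00, 11000

4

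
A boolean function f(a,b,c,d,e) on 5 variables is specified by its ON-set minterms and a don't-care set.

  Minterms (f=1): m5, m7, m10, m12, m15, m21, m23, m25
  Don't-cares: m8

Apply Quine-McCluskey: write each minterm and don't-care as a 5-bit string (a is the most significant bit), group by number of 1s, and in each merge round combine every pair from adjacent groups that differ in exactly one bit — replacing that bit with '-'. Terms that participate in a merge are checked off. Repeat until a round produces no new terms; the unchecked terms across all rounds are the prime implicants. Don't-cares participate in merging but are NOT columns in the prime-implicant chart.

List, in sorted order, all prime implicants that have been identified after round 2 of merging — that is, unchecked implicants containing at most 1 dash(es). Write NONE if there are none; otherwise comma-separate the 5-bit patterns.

size-2^0 implicants → 00101(✓)  00111(✓)  01000(✓)  01010(✓)  01100(✓)  01111(✓)  10101(✓)  10111(✓)  11001
size-2^1 implicants → -0101(✓)  -0111(✓)  0-111  001-1(✓)  01-00  010-0  101-1(✓)
size-2^2 implicants → -01-1
Unchecked terms (primes): -01-1, 0-111, 01-00, 010-0, 11001

0-111, 01-00, 010-0, 11001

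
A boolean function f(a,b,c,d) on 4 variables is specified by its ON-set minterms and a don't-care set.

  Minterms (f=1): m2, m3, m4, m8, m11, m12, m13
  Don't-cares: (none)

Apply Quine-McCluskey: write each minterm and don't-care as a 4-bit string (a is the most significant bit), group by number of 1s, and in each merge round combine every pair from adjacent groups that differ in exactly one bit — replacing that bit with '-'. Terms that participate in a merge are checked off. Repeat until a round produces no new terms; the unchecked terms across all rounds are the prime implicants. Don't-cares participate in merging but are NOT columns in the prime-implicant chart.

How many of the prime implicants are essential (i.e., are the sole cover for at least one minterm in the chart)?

size-2^0 implicants → 0010(✓)  0011(✓)  0100(✓)  1000(✓)  1011(✓)  1100(✓)  1101(✓)
size-2^1 implicants → -011  -100  001-  1-00  110-
Unchecked terms (primes): -011, -100, 001-, 1-00, 110-
Minterm coverage:
  m2 ⊆ 001- [E]
  m3 ⊆ -011,001-
  m4 ⊆ -100 [E]
  m8 ⊆ 1-00 [E]
  m11 ⊆ -011 [E]
  m12 ⊆ -100,1-00,110-
  m13 ⊆ 110- [E]
E = {-011, -100, 001-, 1-00, 110-}

5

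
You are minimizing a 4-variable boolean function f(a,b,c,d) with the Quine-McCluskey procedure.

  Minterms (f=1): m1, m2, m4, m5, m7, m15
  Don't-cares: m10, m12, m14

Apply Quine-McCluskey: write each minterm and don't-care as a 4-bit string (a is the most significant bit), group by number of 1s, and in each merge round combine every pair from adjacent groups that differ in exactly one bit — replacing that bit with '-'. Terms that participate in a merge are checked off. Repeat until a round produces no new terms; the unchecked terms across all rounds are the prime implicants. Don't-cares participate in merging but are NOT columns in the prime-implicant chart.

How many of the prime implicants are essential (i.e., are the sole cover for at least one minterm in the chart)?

2

size-2^0 implicants → 0001(✓)  0010(✓)  0100(✓)  0101(✓)  0111(✓)  1010(✓)  1100(✓)  1110(✓)  1111(✓)
size-2^1 implicants → -010  -100  -111  0-01  01-1  010-  1-10  11-0  111-
Unchecked terms (primes): -010, -100, -111, 0-01, 01-1, 010-, 1-10, 11-0, 111-
Minterm coverage:
  m1 ⊆ 0-01 [E]
  m2 ⊆ -010 [E]
  m4 ⊆ -100,010-
  m5 ⊆ 0-01,01-1,010-
  m7 ⊆ -111,01-1
  m15 ⊆ -111,111-
E = {-010, 0-01}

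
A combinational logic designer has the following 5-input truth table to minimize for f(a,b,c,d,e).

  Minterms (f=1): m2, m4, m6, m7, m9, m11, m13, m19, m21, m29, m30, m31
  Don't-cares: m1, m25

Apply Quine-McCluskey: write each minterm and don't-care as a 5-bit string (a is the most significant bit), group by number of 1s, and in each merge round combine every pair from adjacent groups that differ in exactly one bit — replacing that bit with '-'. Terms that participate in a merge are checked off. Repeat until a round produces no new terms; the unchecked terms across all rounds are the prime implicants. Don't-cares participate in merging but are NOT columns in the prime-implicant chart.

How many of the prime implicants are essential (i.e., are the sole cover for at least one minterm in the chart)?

8

[col 0] 00001*, 00010*, 00100*, 00110*, 00111*, 01001*, 01011*, 01101*, 10011, 10101*, 11001*, 11101*, 11110*, 11111*
[col 1] -1001*, -1101*, 0-001, 00-10, 001-0, 0011-, 01-01*, 010-1, 1-101, 11-01*, 111-1, 1111-
[col 2] -1-01
Prime implicants: -1-01, 0-001, 00-10, 001-0, 0011-, 010-1, 1-101, 10011, 111-1, 1111-
PI chart (minterm → PIs covering it):
  2 | 00-10  (sole → essential)
  4 | 001-0  (sole → essential)
  6 | 00-10,001-0,0011-
  7 | 0011-  (sole → essential)
  9 | -1-01,0-001,010-1
  11 | 010-1  (sole → essential)
  13 | -1-01  (sole → essential)
  19 | 10011  (sole → essential)
  21 | 1-101  (sole → essential)
  29 | -1-01,1-101,111-1
  30 | 1111-  (sole → essential)
  31 | 111-1,1111-
Essential prime implicants: -1-01, 00-10, 001-0, 0011-, 010-1, 1-101, 10011, 1111-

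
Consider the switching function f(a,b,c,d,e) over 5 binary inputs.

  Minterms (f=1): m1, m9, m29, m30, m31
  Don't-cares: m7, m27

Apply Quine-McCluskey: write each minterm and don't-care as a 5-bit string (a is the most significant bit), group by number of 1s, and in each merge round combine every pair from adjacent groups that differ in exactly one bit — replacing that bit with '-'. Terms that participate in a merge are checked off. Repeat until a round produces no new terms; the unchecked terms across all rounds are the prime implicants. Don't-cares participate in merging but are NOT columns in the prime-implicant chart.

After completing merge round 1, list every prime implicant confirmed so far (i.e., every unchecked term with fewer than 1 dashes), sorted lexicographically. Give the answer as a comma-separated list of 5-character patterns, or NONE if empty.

00111

Round 0: 00001✓ 00111 01001✓ 11011✓ 11101✓ 11110✓ 11111✓
Round 1: 0-001 11-11 111-1 1111-
PIs = {0-001, 00111, 11-11, 111-1, 1111-}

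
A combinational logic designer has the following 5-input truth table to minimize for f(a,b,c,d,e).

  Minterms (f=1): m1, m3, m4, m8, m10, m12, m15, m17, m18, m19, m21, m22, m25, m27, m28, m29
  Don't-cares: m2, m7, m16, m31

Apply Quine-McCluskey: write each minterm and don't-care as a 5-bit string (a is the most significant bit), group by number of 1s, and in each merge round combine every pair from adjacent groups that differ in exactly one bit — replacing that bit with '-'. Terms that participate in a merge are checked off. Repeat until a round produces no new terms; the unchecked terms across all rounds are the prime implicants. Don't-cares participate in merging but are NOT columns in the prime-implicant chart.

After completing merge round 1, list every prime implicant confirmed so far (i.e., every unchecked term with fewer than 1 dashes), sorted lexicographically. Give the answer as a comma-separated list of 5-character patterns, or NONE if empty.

Round 0: 00001✓ 00010✓ 00011✓ 00100✓ 00111✓ 01000✓ 01010✓ 01100✓ 01111✓ 10000✓ 10001✓ 10010✓ 10011✓ 10101✓ 10110✓ 11001✓ 11011✓ 11100✓ 11101✓ 11111✓
Round 1: -0001✓ -0010✓ -0011✓ -1100 -1111 0-010 0-100 0-111 00-11 000-1✓ 0001-✓ 01-00 010-0 1-001✓ 1-011✓ 1-101✓ 10-01✓ 10-10 100-0✓ 100-1✓ 1000-✓ 1001-✓ 11-01✓ 11-11✓ 110-1✓ 111-1✓ 1110-
Round 2: -00-1 -001- 1--01 1-0-1 100-- 11--1
PIs = {-00-1, -001-, -1100, -1111, 0-010, 0-100, 0-111, 00-11, 01-00, 010-0, 1--01, 1-0-1, 10-10, 100--, 11--1, 1110-}

NONE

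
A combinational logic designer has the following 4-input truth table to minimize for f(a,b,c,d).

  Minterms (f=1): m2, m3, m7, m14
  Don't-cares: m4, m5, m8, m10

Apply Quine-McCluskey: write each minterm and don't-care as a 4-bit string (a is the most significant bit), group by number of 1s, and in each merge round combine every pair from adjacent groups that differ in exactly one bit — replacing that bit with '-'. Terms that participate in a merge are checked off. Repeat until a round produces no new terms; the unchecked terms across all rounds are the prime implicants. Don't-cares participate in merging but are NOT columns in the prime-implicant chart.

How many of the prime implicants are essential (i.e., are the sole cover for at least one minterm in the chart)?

1

Round 0: 0010✓ 0011✓ 0100✓ 0101✓ 0111✓ 1000✓ 1010✓ 1110✓
Round 1: -010 0-11 001- 01-1 010- 1-10 10-0
PIs = {-010, 0-11, 001-, 01-1, 010-, 1-10, 10-0}
Coverage chart:
  m2: -010,001-
  m3: 0-11,001-
  m7: 0-11,01-1
  m14: 1-10 ←essential
Essential: 1-10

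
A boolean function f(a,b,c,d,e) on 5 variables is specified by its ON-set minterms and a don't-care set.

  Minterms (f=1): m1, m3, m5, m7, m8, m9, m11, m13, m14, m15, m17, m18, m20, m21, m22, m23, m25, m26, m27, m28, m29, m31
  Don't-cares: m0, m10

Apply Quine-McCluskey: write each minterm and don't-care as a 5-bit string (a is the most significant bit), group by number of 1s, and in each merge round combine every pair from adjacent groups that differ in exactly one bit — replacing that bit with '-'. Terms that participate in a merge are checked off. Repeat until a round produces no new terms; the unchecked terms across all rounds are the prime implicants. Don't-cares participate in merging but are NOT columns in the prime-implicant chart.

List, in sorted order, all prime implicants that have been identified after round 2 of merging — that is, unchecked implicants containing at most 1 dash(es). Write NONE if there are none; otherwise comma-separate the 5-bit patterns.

[col 0] 00000*, 00001*, 00011*, 00101*, 00111*, 01000*, 01001*, 01010*, 01011*, 01101*, 01110*, 01111*, 10001*, 10010*, 10100*, 10101*, 10110*, 10111*, 11001*, 11010*, 11011*, 11100*, 11101*, 11111*
[col 1] -0001*, -0101*, -0111*, -1001*, -1010*, -1011*, -1101*, -1111*, 0-000*, 0-001*, 0-011*, 0-101*, 0-111*, 00-01*, 00-11*, 000-1*, 0000-*, 001-1*, 01-01*, 01-10*, 01-11*, 010-0*, 010-1*, 0100-*, 0101-*, 011-1*, 0111-*, 1-001*, 1-010, 1-100*, 1-101*, 1-111*, 10-01*, 10-10, 101-0*, 101-1*, 1010-*, 1011-*, 11-01*, 11-11*, 110-1*, 1101-*, 111-1*, 1110-*
[col 2] --001*, --101*, --111*, -0-01*, -01-1*, -1-01*, -1-11*, -10-1*, -101-, -11-1*, 0--01*, 0--11*, 0-0-1*, 0-00-, 0-1-1*, 00--1*, 01--1*, 01-1-, 010--, 1--01*, 1-1-1*, 1-10-, 101--, 11--1*
[col 3] ---01, --1-1, -1--1, 0---1
Prime implicants: ---01, --1-1, -1--1, -101-, 0---1, 0-00-, 01-1-, 010--, 1-010, 1-10-, 10-10, 101--

1-010, 10-10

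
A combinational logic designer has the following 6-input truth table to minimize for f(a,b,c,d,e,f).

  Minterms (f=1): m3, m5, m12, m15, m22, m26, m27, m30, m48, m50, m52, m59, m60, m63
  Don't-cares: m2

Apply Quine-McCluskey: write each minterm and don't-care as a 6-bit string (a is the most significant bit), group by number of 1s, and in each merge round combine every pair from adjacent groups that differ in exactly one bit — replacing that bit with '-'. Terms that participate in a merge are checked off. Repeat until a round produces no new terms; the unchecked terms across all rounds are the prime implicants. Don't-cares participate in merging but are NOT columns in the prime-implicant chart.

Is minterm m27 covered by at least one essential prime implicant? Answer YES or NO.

size-2^0 implicants → 000010(✓)  000011(✓)  000101  001100  001111  010110(✓)  011010(✓)  011011(✓)  011110(✓)  110000(✓)  110010(✓)  110100(✓)  111011(✓)  111100(✓)  111111(✓)
size-2^1 implicants → -11011  00001-  01-110  011-10  01101-  11-100  110-00  1100-0  111-11
Unchecked terms (primes): -11011, 00001-, 000101, 001100, 001111, 01-110, 011-10, 01101-, 11-100, 110-00, 1100-0, 111-11
Minterm coverage:
  m3 ⊆ 00001- [E]
  m5 ⊆ 000101 [E]
  m12 ⊆ 001100 [E]
  m15 ⊆ 001111 [E]
  m22 ⊆ 01-110 [E]
  m26 ⊆ 011-10,01101-
  m27 ⊆ -11011,01101-
  m30 ⊆ 01-110,011-10
  m48 ⊆ 110-00,1100-0
  m50 ⊆ 1100-0 [E]
  m52 ⊆ 11-100,110-00
  m59 ⊆ -11011,111-11
  m60 ⊆ 11-100 [E]
  m63 ⊆ 111-11 [E]
E = {00001-, 000101, 001100, 001111, 01-110, 11-100, 1100-0, 111-11}

NO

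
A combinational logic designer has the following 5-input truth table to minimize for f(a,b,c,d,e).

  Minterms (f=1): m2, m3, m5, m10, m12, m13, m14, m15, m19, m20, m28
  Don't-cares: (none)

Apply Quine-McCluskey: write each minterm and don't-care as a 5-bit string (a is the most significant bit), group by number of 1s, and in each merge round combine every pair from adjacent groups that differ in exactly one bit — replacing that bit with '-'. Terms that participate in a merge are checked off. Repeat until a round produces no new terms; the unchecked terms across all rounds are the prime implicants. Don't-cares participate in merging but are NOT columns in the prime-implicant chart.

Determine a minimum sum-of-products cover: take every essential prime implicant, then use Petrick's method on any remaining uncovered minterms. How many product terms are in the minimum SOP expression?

5

size-2^0 implicants → 00010(✓)  00011(✓)  00101(✓)  01010(✓)  01100(✓)  01101(✓)  01110(✓)  01111(✓)  10011(✓)  10100(✓)  11100(✓)
size-2^1 implicants → -0011  -1100  0-010  0-101  0001-  01-10  011-0(✓)  011-1(✓)  0110-(✓)  0111-(✓)  1-100
size-2^2 implicants → 011--
Unchecked terms (primes): -0011, -1100, 0-010, 0-101, 0001-, 01-10, 011--, 1-100
Minterm coverage:
  m2 ⊆ 0-010,0001-
  m3 ⊆ -0011,0001-
  m5 ⊆ 0-101 [E]
  m10 ⊆ 0-010,01-10
  m12 ⊆ -1100,011--
  m13 ⊆ 0-101,011--
  m14 ⊆ 01-10,011--
  m15 ⊆ 011-- [E]
  m19 ⊆ -0011 [E]
  m20 ⊆ 1-100 [E]
  m28 ⊆ -1100,1-100
E = {-0011, 0-101, 011--, 1-100}
Petrick residual → 0-010
Cover = b'c'de + a'c'de' + a'cd'e + a'bc + acd'e'  |cover|=5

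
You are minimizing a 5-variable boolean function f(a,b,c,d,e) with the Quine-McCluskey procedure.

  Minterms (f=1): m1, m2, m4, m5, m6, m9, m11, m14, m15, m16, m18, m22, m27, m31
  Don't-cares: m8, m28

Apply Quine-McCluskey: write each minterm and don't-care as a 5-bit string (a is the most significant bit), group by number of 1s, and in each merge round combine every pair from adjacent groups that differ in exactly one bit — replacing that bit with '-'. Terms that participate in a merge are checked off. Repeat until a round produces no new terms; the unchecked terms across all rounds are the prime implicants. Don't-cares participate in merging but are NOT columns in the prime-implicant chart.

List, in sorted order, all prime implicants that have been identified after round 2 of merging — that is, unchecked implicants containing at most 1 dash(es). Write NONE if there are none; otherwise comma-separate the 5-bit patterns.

[col 0] 00001*, 00010*, 00100*, 00101*, 00110*, 01000*, 01001*, 01011*, 01110*, 01111*, 10000*, 10010*, 10110*, 11011*, 11100, 11111*
[col 1] -0010*, -0110*, -1011*, -1111*, 0-001, 0-110, 00-01, 00-10*, 001-0, 0010-, 01-11*, 010-1, 0100-, 0111-, 10-10*, 100-0, 11-11*
[col 2] -0-10, -1-11
Prime implicants: -0-10, -1-11, 0-001, 0-110, 00-01, 001-0, 0010-, 010-1, 0100-, 0111-, 100-0, 11100

0-001, 0-110, 00-01, 001-0, 0010-, 010-1, 0100-, 0111-, 100-0, 11100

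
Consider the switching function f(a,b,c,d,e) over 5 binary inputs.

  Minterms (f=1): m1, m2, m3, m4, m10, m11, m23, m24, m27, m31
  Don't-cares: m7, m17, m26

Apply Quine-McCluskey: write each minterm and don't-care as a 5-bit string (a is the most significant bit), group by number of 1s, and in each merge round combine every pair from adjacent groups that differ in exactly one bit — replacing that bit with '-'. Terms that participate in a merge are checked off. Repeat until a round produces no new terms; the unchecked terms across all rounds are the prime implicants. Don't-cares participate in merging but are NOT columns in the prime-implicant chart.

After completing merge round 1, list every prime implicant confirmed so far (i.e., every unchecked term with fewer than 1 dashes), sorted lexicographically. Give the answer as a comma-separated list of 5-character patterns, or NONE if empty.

size-2^0 implicants → 00001(✓)  00010(✓)  00011(✓)  00100  00111(✓)  01010(✓)  01011(✓)  10001(✓)  10111(✓)  11000(✓)  11010(✓)  11011(✓)  11111(✓)
size-2^1 implicants → -0001  -0111  -1010(✓)  -1011(✓)  0-010(✓)  0-011(✓)  00-11  000-1  0001-(✓)  0101-(✓)  1-111  11-11  110-0  1101-(✓)
size-2^2 implicants → -101-  0-01-
Unchecked terms (primes): -0001, -0111, -101-, 0-01-, 00-11, 000-1, 00100, 1-111, 11-11, 110-0

00100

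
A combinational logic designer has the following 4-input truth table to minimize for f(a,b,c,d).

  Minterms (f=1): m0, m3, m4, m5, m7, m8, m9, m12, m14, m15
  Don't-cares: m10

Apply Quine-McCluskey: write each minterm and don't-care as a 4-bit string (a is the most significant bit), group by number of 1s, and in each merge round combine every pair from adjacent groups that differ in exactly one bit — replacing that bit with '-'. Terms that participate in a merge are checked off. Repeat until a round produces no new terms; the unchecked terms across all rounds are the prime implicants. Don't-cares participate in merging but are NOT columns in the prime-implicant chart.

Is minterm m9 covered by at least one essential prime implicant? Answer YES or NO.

YES

size-2^0 implicants → 0000(✓)  0011(✓)  0100(✓)  0101(✓)  0111(✓)  1000(✓)  1001(✓)  1010(✓)  1100(✓)  1110(✓)  1111(✓)
size-2^1 implicants → -000(✓)  -100(✓)  -111  0-00(✓)  0-11  01-1  010-  1-00(✓)  1-10(✓)  10-0(✓)  100-  11-0(✓)  111-
size-2^2 implicants → --00  1--0
Unchecked terms (primes): --00, -111, 0-11, 01-1, 010-, 1--0, 100-, 111-
Minterm coverage:
  m0 ⊆ --00 [E]
  m3 ⊆ 0-11 [E]
  m4 ⊆ --00,010-
  m5 ⊆ 01-1,010-
  m7 ⊆ -111,0-11,01-1
  m8 ⊆ --00,1--0,100-
  m9 ⊆ 100- [E]
  m12 ⊆ --00,1--0
  m14 ⊆ 1--0,111-
  m15 ⊆ -111,111-
E = {--00, 0-11, 100-}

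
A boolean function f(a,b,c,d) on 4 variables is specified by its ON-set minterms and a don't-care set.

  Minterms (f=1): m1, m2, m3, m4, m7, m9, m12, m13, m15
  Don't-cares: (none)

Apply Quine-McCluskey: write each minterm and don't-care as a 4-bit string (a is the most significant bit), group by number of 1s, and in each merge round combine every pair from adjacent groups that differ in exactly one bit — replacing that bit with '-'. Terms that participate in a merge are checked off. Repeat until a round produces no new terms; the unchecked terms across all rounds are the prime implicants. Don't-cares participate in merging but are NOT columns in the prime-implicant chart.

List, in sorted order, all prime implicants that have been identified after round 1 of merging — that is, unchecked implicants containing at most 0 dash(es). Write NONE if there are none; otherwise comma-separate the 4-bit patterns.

NONE

size-2^0 implicants → 0001(✓)  0010(✓)  0011(✓)  0100(✓)  0111(✓)  1001(✓)  1100(✓)  1101(✓)  1111(✓)
size-2^1 implicants → -001  -100  -111  0-11  00-1  001-  1-01  11-1  110-
Unchecked terms (primes): -001, -100, -111, 0-11, 00-1, 001-, 1-01, 11-1, 110-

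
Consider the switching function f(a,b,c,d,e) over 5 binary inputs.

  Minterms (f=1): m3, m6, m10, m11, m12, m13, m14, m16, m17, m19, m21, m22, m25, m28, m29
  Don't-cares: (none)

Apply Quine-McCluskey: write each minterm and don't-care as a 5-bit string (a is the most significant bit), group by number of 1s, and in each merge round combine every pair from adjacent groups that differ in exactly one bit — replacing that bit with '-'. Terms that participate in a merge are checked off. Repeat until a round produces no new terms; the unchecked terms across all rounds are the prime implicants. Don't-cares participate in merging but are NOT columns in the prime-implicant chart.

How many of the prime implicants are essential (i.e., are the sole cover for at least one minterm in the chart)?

4

Round 0: 00011✓ 00110✓ 01010✓ 01011✓ 01100✓ 01101✓ 01110✓ 10000✓ 10001✓ 10011✓ 10101✓ 10110✓ 11001✓ 11100✓ 11101✓
Round 1: -0011 -0110 -1100✓ -1101✓ 0-011 0-110 01-10 0101- 011-0 0110-✓ 1-001✓ 1-101✓ 10-01✓ 100-1 1000- 11-01✓ 1110-✓
Round 2: -110- 1--01
PIs = {-0011, -0110, -110-, 0-011, 0-110, 01-10, 0101-, 011-0, 1--01, 100-1, 1000-}
Coverage chart:
  m3: -0011,0-011
  m6: -0110,0-110
  m10: 01-10,0101-
  m11: 0-011,0101-
  m12: -110-,011-0
  m13: -110- ←essential
  m14: 0-110,01-10,011-0
  m16: 1000- ←essential
  m17: 1--01,100-1,1000-
  m19: -0011,100-1
  m21: 1--01 ←essential
  m22: -0110 ←essential
  m25: 1--01 ←essential
  m28: -110- ←essential
  m29: -110-,1--01
Essential: -0110, -110-, 1--01, 1000-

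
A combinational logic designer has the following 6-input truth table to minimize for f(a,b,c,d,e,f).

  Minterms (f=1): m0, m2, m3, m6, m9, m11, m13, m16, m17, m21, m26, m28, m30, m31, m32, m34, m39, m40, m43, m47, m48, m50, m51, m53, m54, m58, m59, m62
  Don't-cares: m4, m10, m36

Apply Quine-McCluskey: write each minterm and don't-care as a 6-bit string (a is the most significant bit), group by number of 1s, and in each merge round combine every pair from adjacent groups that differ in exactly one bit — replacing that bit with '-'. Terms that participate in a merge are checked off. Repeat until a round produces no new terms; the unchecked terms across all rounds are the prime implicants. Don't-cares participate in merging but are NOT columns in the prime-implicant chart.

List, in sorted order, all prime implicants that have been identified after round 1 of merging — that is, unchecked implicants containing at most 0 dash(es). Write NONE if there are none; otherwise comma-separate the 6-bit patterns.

Round 0: 000000✓ 000010✓ 000011✓ 000100✓ 000110✓ 001001✓ 001010✓ 001011✓ 001101✓ 010000✓ 010001✓ 010101✓ 011010✓ 011100✓ 011110✓ 011111✓ 100000✓ 100010✓ 100100✓ 100111✓ 101000✓ 101011✓ 101111✓ 110000✓ 110010✓ 110011✓ 110101✓ 110110✓ 111010✓ 111011✓ 111110✓
Round 1: -00000✓ -00010✓ -00100✓ -01011 -10000✓ -10101 -11010✓ -11110✓ 0-0000✓ 0-1010 00-010✓ 00-011✓ 000-00✓ 000-10✓ 0000-0✓ 00001-✓ 0001-0✓ 001-01 0010-1 00101-✓ 010-01 01000- 011-10✓ 0111-0 01111- 1-0000✓ 1-0010✓ 1-1011 10-000 10-111 100-00✓ 1000-0✓ 101-11 11-010✓ 11-011✓ 11-110✓ 110-10✓ 1100-0✓ 11001-✓ 111-10✓ 11101-✓
Round 2: --0000 -00-00 -000-0 -11-10 00-01- 000--0 1-00-0 11--10 11-01-
PIs = {--0000, -00-00, -000-0, -01011, -10101, -11-10, 0-1010, 00-01-, 000--0, 001-01, 0010-1, 010-01, 01000-, 0111-0, 01111-, 1-00-0, 1-1011, 10-000, 10-111, 101-11, 11--10, 11-01-}

NONE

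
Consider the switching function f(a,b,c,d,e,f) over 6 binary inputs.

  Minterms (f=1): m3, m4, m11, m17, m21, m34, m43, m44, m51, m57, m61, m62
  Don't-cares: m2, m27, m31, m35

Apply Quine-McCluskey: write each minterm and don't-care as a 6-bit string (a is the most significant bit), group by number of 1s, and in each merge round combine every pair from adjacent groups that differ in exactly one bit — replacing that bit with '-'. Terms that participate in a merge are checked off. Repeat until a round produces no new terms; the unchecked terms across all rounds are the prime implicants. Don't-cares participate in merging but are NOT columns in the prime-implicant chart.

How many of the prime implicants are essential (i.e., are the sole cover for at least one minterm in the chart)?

[col 0] 000010*, 000011*, 000100, 001011*, 010001*, 010101*, 011011*, 011111*, 100010*, 100011*, 101011*, 101100, 110011*, 111001*, 111101*, 111110
[col 1] -00010*, -00011*, -01011*, 0-1011, 00-011*, 00001-*, 010-01, 011-11, 1-0011, 10-011*, 10001-*, 111-01
[col 2] -0-011, -0001-
Prime implicants: -0-011, -0001-, 0-1011, 000100, 010-01, 011-11, 1-0011, 101100, 111-01, 111110
PI chart (minterm → PIs covering it):
  3 | -0-011,-0001-
  4 | 000100  (sole → essential)
  11 | -0-011,0-1011
  17 | 010-01  (sole → essential)
  21 | 010-01  (sole → essential)
  34 | -0001-  (sole → essential)
  43 | -0-011  (sole → essential)
  44 | 101100  (sole → essential)
  51 | 1-0011  (sole → essential)
  57 | 111-01  (sole → essential)
  61 | 111-01  (sole → essential)
  62 | 111110  (sole → essential)
Essential prime implicants: -0-011, -0001-, 000100, 010-01, 1-0011, 101100, 111-01, 111110

8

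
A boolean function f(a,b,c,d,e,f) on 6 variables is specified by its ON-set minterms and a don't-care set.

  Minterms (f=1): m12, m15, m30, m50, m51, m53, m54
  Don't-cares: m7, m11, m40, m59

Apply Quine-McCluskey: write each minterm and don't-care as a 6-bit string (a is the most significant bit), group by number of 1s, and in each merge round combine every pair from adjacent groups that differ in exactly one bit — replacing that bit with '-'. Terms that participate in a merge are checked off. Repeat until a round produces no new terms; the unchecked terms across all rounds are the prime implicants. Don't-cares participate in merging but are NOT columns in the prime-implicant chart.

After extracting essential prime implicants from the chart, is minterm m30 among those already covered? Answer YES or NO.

size-2^0 implicants → 000111(✓)  001011(✓)  001100  001111(✓)  011110  101000  110010(✓)  110011(✓)  110101  110110(✓)  111011(✓)
size-2^1 implicants → 00-111  001-11  11-011  110-10  11001-
Unchecked terms (primes): 00-111, 001-11, 001100, 011110, 101000, 11-011, 110-10, 11001-, 110101
Minterm coverage:
  m12 ⊆ 001100 [E]
  m15 ⊆ 00-111,001-11
  m30 ⊆ 011110 [E]
  m50 ⊆ 110-10,11001-
  m51 ⊆ 11-011,11001-
  m53 ⊆ 110101 [E]
  m54 ⊆ 110-10 [E]
E = {001100, 011110, 110-10, 110101}

YES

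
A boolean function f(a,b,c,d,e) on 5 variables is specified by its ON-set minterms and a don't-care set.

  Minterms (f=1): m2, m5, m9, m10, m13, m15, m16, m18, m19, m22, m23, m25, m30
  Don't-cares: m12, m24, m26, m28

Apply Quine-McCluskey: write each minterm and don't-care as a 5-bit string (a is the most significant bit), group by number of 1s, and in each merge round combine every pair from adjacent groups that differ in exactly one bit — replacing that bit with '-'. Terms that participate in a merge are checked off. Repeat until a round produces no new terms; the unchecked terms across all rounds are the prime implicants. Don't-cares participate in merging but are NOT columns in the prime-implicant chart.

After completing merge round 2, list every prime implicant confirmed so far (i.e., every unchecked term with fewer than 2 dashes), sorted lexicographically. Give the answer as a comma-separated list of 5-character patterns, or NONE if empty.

-1001, -1100, 0-101, 01-01, 011-1, 0110-, 1100-

[col 0] 00010*, 00101*, 01001*, 01010*, 01100*, 01101*, 01111*, 10000*, 10010*, 10011*, 10110*, 10111*, 11000*, 11001*, 11010*, 11100*, 11110*
[col 1] -0010*, -1001, -1010*, -1100, 0-010*, 0-101, 01-01, 011-1, 0110-, 1-000*, 1-010*, 1-110*, 10-10*, 10-11*, 100-0*, 1001-*, 1011-*, 11-00*, 11-10*, 110-0*, 1100-, 111-0*
[col 2] --010, 1--10, 1-0-0, 10-1-, 11--0
Prime implicants: --010, -1001, -1100, 0-101, 01-01, 011-1, 0110-, 1--10, 1-0-0, 10-1-, 11--0, 1100-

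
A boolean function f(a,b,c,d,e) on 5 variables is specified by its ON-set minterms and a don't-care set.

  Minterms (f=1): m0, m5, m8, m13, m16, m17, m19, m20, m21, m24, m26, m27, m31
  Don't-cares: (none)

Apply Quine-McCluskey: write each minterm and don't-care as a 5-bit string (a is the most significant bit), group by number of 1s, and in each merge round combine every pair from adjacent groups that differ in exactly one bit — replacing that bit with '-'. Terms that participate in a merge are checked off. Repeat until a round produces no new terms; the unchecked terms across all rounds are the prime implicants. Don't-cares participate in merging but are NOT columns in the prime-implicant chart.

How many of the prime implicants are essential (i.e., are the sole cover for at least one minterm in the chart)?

Round 0: 00000✓ 00101✓ 01000✓ 01101✓ 10000✓ 10001✓ 10011✓ 10100✓ 10101✓ 11000✓ 11010✓ 11011✓ 11111✓
Round 1: -0000✓ -0101 -1000✓ 0-000✓ 0-101 1-000✓ 1-011 10-00✓ 10-01✓ 100-1 1000-✓ 1010-✓ 11-11 110-0 1101-
Round 2: --000 10-0-
PIs = {--000, -0101, 0-101, 1-011, 10-0-, 100-1, 11-11, 110-0, 1101-}
Coverage chart:
  m0: --000 ←essential
  m5: -0101,0-101
  m8: --000 ←essential
  m13: 0-101 ←essential
  m16: --000,10-0-
  m17: 10-0-,100-1
  m19: 1-011,100-1
  m20: 10-0- ←essential
  m21: -0101,10-0-
  m24: --000,110-0
  m26: 110-0,1101-
  m27: 1-011,11-11,1101-
  m31: 11-11 ←essential
Essential: --000, 0-101, 10-0-, 11-11

4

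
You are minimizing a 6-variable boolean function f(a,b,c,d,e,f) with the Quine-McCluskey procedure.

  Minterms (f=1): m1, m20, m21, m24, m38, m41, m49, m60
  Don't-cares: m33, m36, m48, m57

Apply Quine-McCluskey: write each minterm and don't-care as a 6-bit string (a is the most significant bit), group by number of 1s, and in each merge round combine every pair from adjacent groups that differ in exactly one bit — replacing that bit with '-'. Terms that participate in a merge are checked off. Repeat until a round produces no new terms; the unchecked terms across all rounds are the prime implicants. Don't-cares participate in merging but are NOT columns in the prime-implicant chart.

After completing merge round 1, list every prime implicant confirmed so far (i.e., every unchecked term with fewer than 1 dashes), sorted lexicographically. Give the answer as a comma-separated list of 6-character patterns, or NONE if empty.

011000, 111100

size-2^0 implicants → 000001(✓)  010100(✓)  010101(✓)  011000  100001(✓)  100100(✓)  100110(✓)  101001(✓)  110000(✓)  110001(✓)  111001(✓)  111100
size-2^1 implicants → -00001  01010-  1-0001(✓)  1-1001(✓)  10-001(✓)  1001-0  11-001(✓)  11000-
size-2^2 implicants → 1--001
Unchecked terms (primes): -00001, 01010-, 011000, 1--001, 1001-0, 11000-, 111100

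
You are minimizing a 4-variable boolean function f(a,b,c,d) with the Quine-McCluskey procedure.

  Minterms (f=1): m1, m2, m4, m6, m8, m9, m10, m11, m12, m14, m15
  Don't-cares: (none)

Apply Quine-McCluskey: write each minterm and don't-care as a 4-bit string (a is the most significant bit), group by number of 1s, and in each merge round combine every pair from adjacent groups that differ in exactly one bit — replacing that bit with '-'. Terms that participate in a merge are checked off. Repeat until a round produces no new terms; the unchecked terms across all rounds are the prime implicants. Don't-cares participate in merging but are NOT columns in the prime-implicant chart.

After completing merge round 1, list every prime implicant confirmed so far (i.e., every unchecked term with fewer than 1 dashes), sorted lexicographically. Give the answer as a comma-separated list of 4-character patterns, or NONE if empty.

size-2^0 implicants → 0001(✓)  0010(✓)  0100(✓)  0110(✓)  1000(✓)  1001(✓)  1010(✓)  1011(✓)  1100(✓)  1110(✓)  1111(✓)
size-2^1 implicants → -001  -010(✓)  -100(✓)  -110(✓)  0-10(✓)  01-0(✓)  1-00(✓)  1-10(✓)  1-11(✓)  10-0(✓)  10-1(✓)  100-(✓)  101-(✓)  11-0(✓)  111-(✓)
size-2^2 implicants → --10  -1-0  1--0  1-1-  10--
Unchecked terms (primes): --10, -001, -1-0, 1--0, 1-1-, 10--

NONE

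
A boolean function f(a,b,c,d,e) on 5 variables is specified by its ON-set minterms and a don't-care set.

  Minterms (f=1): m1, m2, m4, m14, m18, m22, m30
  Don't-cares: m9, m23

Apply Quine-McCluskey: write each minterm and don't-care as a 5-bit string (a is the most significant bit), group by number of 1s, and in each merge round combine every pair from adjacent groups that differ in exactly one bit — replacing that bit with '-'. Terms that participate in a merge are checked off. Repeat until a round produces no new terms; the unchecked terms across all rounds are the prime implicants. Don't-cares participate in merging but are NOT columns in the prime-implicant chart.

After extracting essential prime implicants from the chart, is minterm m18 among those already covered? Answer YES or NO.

size-2^0 implicants → 00001(✓)  00010(✓)  00100  01001(✓)  01110(✓)  10010(✓)  10110(✓)  10111(✓)  11110(✓)
size-2^1 implicants → -0010  -1110  0-001  1-110  10-10  1011-
Unchecked terms (primes): -0010, -1110, 0-001, 00100, 1-110, 10-10, 1011-
Minterm coverage:
  m1 ⊆ 0-001 [E]
  m2 ⊆ -0010 [E]
  m4 ⊆ 00100 [E]
  m14 ⊆ -1110 [E]
  m18 ⊆ -0010,10-10
  m22 ⊆ 1-110,10-10,1011-
  m30 ⊆ -1110,1-110
E = {-0010, -1110, 0-001, 00100}

YES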